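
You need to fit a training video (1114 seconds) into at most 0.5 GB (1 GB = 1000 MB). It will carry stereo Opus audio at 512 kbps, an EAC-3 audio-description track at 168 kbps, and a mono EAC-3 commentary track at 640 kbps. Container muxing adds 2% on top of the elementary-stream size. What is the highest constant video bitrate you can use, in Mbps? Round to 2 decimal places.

Budget: 0.5 GB = 4000.0 Mb.
Stream payload after overhead: 4000.0 / 1.02 = 3921.6 Mb.
Total bitrate budget: 3921.6 Mb / 1114 s = 3.520 Mbps.
Audio total: 512 + 168 + 640 = 1320 kbps = 1.320 Mbps.
Video: 3.520 − 1.320 = 2.200 Mbps.

2.20 Mbps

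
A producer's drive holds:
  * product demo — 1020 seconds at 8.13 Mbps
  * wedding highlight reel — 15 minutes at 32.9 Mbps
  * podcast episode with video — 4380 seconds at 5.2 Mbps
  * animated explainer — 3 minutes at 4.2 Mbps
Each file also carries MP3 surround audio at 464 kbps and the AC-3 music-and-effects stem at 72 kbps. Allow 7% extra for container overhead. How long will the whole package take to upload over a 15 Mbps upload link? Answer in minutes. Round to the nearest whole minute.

77 minutes

Audio total: 464 + 72 = 536 kbps = 0.536 Mbps.
product demo: 8.666 Mbps × 1020 s × 1.07 = 9458.1 Mb
wedding highlight reel: 33.436 Mbps × 900 s × 1.07 = 32198.9 Mb
podcast episode with video: 5.736 Mbps × 4380 s × 1.07 = 26882.3 Mb
animated explainer: 4.736 Mbps × 180 s × 1.07 = 912.2 Mb
Total: 69451.4 Mb = 8681.4 MB.
At 15 Mbps: 69451.4 / 15 = 4630 s ≈ 77.2 minutes.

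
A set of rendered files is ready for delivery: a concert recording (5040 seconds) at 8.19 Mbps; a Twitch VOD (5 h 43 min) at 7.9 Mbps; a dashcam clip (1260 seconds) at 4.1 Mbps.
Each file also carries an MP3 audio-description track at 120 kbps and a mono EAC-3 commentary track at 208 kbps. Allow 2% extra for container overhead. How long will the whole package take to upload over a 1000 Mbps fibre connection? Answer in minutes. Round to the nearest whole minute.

4 minutes

Audio total: 120 + 208 = 328 kbps = 0.328 Mbps.
concert recording: 8.518 Mbps × 5040 s × 1.02 = 43789.3 Mb
Twitch VOD: 8.228 Mbps × 20580 s × 1.02 = 172718.9 Mb
dashcam clip: 4.428 Mbps × 1260 s × 1.02 = 5690.9 Mb
Total: 222199.1 Mb = 27774.9 MB.
At 1000 Mbps: 222199.1 / 1000 = 222 s ≈ 3.7 minutes.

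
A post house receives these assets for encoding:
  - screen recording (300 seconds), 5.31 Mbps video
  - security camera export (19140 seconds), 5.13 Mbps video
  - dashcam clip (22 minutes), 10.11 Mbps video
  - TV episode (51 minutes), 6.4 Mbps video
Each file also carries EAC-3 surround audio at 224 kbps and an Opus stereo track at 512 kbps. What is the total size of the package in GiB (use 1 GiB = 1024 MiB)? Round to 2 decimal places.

17.49 GiB

Audio total: 224 + 512 = 736 kbps = 0.736 Mbps.
screen recording: 6.046 Mbps × 300 s = 1813.8 Mb
security camera export: 5.866 Mbps × 19140 s = 112275.2 Mb
dashcam clip: 10.846 Mbps × 1320 s = 14316.7 Mb
TV episode: 7.136 Mbps × 3060 s = 21836.2 Mb
Total: 150241.9 Mb = 18780.2 MB.
= 17.49 GiB.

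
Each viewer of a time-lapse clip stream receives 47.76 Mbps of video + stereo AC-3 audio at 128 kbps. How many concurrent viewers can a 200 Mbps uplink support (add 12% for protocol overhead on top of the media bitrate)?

Audio: 128 kbps = 0.128 Mbps.
Per-viewer media rate: 47.888 Mbps.
On the wire with 12% overhead: 53.635 Mbps.
200 Mbps = 200.0 Mbps; 200.0 / 53.635 = 3.73 → 3 viewers.

3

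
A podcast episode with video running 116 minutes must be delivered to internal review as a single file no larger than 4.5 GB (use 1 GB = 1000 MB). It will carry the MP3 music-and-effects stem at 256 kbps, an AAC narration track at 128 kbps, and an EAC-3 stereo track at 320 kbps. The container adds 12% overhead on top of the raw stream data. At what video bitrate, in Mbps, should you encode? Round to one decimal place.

Budget: 4.5 GB = 36000.0 Mb.
Stream payload after overhead: 36000.0 / 1.12 = 32142.9 Mb.
116 min = 6960 s
Total bitrate budget: 32142.9 Mb / 6960 s = 4.618 Mbps.
Audio total: 256 + 128 + 320 = 704 kbps = 0.704 Mbps.
Video: 4.618 − 0.704 = 3.914 Mbps.

3.9 Mbps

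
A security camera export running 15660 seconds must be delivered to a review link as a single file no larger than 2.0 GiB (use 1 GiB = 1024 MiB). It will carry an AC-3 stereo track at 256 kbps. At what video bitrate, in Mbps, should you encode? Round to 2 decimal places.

0.84 Mbps

Budget: 2.0 GiB = 17179.9 Mb.
Total bitrate budget: 17179.9 Mb / 15660 s = 1.097 Mbps.
Audio: 256 kbps = 0.256 Mbps.
Video: 1.097 − 0.256 = 0.841 Mbps.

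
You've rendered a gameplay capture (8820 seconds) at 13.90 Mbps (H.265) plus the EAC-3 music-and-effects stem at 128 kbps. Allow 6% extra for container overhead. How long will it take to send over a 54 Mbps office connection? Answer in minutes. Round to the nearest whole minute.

Audio: 128 kbps = 0.128 Mbps.
Total bitrate: 14.028 Mbps.
File: 14.028 Mbps × 8820 s = 123727.0 Mb.
With 6% container overhead: ×1.06. → 131150.6 Mb.
At 54 Mbps: 131150.6 / 54 = 2428.7 s ≈ 40.5 minutes.

40 minutes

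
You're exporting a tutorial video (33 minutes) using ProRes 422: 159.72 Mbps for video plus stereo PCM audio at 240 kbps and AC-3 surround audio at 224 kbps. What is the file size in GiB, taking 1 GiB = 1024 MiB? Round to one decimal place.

33 min = 1980 s
Audio total: 240 + 224 = 464 kbps = 0.464 Mbps.
Total bitrate: 159.72 + 0.464 = 160.184 Mbps.
Stream data: 160.184 Mbps × 1980 s = 317164.3 Mb.
317,164 Mb = 39,645,540,000 bytes ÷ 1,073,741,824 = 36.92 GiB.

36.9 GiB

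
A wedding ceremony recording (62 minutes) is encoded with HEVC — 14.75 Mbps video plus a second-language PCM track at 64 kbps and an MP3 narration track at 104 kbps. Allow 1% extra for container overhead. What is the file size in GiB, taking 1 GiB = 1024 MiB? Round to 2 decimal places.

62 min = 3720 s
Audio total: 64 + 104 = 168 kbps = 0.168 Mbps.
Total bitrate: 14.75 + 0.168 = 14.918 Mbps.
Stream data: 14.918 Mbps × 3720 s = 55495.0 Mb.
With 1% container overhead: ×1.01.
56,050 Mb = 7,006,238,700 bytes ÷ 1,073,741,824 = 6.525 GiB.

6.53 GiB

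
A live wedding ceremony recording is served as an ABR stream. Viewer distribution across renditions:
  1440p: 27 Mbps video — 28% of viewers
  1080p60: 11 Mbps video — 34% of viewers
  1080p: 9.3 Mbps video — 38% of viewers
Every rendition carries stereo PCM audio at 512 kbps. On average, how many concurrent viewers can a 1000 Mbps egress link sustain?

65

Audio: 512 kbps = 0.512 Mbps.
Average per-viewer bitrate: 0.28×27.512 + 0.34×11.512 + 0.38×9.812 = 15.346 Mbps.
1000 Mbps = 1,000 Mbps; 1,000 / 15.346 = 65.16 → 65.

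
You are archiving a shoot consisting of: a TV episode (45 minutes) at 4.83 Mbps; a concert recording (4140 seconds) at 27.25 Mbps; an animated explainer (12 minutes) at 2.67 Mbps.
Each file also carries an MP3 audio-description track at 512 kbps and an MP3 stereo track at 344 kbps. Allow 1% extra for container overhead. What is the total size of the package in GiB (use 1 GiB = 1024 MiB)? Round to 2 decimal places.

Audio total: 512 + 344 = 856 kbps = 0.856 Mbps.
TV episode: 5.686 Mbps × 2700 s × 1.01 = 15505.7 Mb
concert recording: 28.106 Mbps × 4140 s × 1.01 = 117522.4 Mb
animated explainer: 3.526 Mbps × 720 s × 1.01 = 2564.1 Mb
Total: 135592.3 Mb = 16949.0 MB.
= 15.79 GiB.

15.79 GiB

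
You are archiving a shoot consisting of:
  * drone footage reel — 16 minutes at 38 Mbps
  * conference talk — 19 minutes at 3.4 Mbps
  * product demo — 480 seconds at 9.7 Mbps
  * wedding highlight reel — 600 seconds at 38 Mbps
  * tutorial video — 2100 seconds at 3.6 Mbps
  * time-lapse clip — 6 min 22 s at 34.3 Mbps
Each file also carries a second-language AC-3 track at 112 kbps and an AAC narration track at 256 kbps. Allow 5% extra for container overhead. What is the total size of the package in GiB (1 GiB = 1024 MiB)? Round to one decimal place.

11.1 GiB

Audio total: 112 + 256 = 368 kbps = 0.368 Mbps.
drone footage reel: 38.368 Mbps × 960 s × 1.05 = 38674.9 Mb
conference talk: 3.768 Mbps × 1140 s × 1.05 = 4510.3 Mb
product demo: 10.068 Mbps × 480 s × 1.05 = 5074.3 Mb
wedding highlight reel: 38.368 Mbps × 600 s × 1.05 = 24171.8 Mb
tutorial video: 3.968 Mbps × 2100 s × 1.05 = 8749.4 Mb
time-lapse clip: 34.668 Mbps × 382 s × 1.05 = 13905.3 Mb
Total: 95086.1 Mb = 11885.8 MB.
= 11.07 GiB.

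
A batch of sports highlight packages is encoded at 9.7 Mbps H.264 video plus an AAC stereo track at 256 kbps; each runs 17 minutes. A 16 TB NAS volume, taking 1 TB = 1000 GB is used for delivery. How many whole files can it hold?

17 min = 1020 s
Audio: 256 kbps = 0.256 Mbps.
Total bitrate: 9.956 Mbps.
Per item: 9.956 Mbps × 1020 s = 10,155 Mb = 1,269 MB.
Capacity: 16 TB = 128,000,000 Mb; 12604.48 items → 12604 complete.

12604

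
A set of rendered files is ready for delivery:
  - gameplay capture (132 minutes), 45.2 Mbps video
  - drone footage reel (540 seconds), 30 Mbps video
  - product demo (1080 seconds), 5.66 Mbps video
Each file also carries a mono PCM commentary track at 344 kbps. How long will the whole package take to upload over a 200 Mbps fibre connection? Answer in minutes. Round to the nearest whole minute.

32 minutes

Audio: 344 kbps = 0.344 Mbps.
gameplay capture: 45.544 Mbps × 7920 s = 360708.5 Mb
drone footage reel: 30.344 Mbps × 540 s = 16385.8 Mb
product demo: 6.004 Mbps × 1080 s = 6484.3 Mb
Total: 383578.6 Mb = 47947.3 MB.
At 200 Mbps: 383578.6 / 200 = 1918 s ≈ 32 minutes.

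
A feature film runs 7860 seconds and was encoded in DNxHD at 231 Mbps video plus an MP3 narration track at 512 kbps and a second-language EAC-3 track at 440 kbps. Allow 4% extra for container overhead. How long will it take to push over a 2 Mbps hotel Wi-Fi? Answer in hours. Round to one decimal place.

Audio total: 512 + 440 = 952 kbps = 0.952 Mbps.
Total bitrate: 231.952 Mbps.
File: 231.952 Mbps × 7860 s = 1823142.7 Mb.
With 4% container overhead: ×1.04. → 1896068.4 Mb.
At 2 Mbps: 1896068.4 / 2 = 948034.2 s ≈ 263 hours.

263.3 hours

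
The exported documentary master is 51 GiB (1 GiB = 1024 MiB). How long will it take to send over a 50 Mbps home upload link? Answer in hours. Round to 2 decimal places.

File: 51 GiB = 438086.7 Mb.
At 50 Mbps: 438086.7 / 50 = 8761.7 s ≈ 2.43 hours.

2.43 hours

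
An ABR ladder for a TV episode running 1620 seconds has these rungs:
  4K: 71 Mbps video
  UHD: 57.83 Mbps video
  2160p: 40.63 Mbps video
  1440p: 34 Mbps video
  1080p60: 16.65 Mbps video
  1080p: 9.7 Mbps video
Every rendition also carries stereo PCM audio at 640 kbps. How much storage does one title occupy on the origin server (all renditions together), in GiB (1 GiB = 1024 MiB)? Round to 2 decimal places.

44.06 GiB

Audio: 640 kbps = 0.640 Mbps.
Sum of rendition bitrates: (71+0.640) + (57.83+0.640) + (40.63+0.640) + (34+0.640) + (16.65+0.640) + (9.7+0.640) = 233.650 Mbps.
× 1620 s = 378,513 Mb = 47,314 MB = 44.06 GiB.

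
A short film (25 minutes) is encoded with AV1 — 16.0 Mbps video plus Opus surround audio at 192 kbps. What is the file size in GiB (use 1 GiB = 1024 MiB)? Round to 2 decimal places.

25 min = 1500 s
Audio: 192 kbps = 0.192 Mbps.
Total bitrate: 16.0 + 0.192 = 16.192 Mbps.
Stream data: 16.192 Mbps × 1500 s = 24288.0 Mb.
24,288 Mb = 3,036,000,000 bytes ÷ 1,073,741,824 = 2.827 GiB.

2.83 GiB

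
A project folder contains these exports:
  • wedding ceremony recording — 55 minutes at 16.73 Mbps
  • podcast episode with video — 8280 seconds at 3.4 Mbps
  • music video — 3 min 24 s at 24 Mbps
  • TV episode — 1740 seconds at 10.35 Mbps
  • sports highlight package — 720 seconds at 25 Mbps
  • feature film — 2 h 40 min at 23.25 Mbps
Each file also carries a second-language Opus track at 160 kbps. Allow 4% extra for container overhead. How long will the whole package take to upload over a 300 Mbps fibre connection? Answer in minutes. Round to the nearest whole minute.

20 minutes

Audio: 160 kbps = 0.160 Mbps.
wedding ceremony recording: 16.890 Mbps × 3300 s × 1.04 = 57966.5 Mb
podcast episode with video: 3.560 Mbps × 8280 s × 1.04 = 30655.9 Mb
music video: 24.160 Mbps × 204 s × 1.04 = 5125.8 Mb
TV episode: 10.510 Mbps × 1740 s × 1.04 = 19018.9 Mb
sports highlight package: 25.160 Mbps × 720 s × 1.04 = 18839.8 Mb
feature film: 23.410 Mbps × 9600 s × 1.04 = 233725.4 Mb
Total: 365332.3 Mb = 45666.5 MB.
At 300 Mbps: 365332.3 / 300 = 1218 s ≈ 20.3 minutes.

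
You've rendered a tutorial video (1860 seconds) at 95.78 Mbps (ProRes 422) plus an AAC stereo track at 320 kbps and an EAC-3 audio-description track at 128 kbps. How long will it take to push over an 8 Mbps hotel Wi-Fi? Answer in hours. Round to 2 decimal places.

6.21 hours

Audio total: 320 + 128 = 448 kbps = 0.448 Mbps.
Total bitrate: 96.228 Mbps.
File: 96.228 Mbps × 1860 s = 178984.1 Mb.
At 8 Mbps: 178984.1 / 8 = 22373.0 s ≈ 6.21 hours.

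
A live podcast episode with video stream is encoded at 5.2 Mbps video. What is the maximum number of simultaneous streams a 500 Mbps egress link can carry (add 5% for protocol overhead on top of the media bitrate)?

On the wire with 5% overhead: 5.460 Mbps.
500 Mbps = 500.0 Mbps; 500.0 / 5.460 = 91.58 → 91 viewers.

91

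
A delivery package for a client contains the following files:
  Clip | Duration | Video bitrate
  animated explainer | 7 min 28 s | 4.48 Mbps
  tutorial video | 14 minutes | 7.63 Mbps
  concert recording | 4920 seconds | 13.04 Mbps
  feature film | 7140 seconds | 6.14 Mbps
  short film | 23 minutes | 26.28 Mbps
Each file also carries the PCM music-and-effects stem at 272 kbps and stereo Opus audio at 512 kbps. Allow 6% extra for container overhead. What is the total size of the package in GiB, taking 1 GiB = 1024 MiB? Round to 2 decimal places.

Audio total: 272 + 512 = 784 kbps = 0.784 Mbps.
animated explainer: 5.264 Mbps × 448 s × 1.06 = 2499.8 Mb
tutorial video: 8.414 Mbps × 840 s × 1.06 = 7491.8 Mb
concert recording: 13.824 Mbps × 4920 s × 1.06 = 72094.9 Mb
feature film: 6.924 Mbps × 7140 s × 1.06 = 52403.6 Mb
short film: 27.064 Mbps × 1380 s × 1.06 = 39589.2 Mb
Total: 174079.3 Mb = 21759.9 MB.
= 20.27 GiB.

20.27 GiB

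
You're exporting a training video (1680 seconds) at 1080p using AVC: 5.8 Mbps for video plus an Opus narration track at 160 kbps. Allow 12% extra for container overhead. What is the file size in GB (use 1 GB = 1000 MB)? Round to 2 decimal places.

1.40 GB

Audio: 160 kbps = 0.160 Mbps.
Total bitrate: 5.8 + 0.160 = 5.960 Mbps.
Stream data: 5.960 Mbps × 1680 s = 10012.8 Mb.
With 12% container overhead: ×1.12.
11,214 Mb ÷ 8 = 1,402 MB → 1.402 GB.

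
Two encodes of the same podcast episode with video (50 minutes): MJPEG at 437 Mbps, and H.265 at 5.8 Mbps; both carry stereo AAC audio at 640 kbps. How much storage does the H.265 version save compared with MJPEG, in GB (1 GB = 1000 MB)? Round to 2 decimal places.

161.70 GB

50 min = 3000 s
Audio: 640 kbps = 0.640 Mbps.
MJPEG: 437.640 Mbps × 3000 s = 1312920.0 Mb = 164.115 GB.
H.265: 6.440 Mbps × 3000 s = 19320.0 Mb = 2.415 GB.
Saving: 164.115 − 2.415 = 161.700 GB.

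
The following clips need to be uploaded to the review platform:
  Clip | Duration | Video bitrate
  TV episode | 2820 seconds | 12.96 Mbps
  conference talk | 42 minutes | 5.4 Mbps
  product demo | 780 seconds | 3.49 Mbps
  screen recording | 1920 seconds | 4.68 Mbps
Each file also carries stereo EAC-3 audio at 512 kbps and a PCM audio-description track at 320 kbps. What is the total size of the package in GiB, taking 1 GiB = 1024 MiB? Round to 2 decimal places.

Audio total: 512 + 320 = 832 kbps = 0.832 Mbps.
TV episode: 13.792 Mbps × 2820 s = 38893.4 Mb
conference talk: 6.232 Mbps × 2520 s = 15704.6 Mb
product demo: 4.322 Mbps × 780 s = 3371.2 Mb
screen recording: 5.512 Mbps × 1920 s = 10583.0 Mb
Total: 68552.3 Mb = 8569.0 MB.
= 7.981 GiB.

7.98 GiB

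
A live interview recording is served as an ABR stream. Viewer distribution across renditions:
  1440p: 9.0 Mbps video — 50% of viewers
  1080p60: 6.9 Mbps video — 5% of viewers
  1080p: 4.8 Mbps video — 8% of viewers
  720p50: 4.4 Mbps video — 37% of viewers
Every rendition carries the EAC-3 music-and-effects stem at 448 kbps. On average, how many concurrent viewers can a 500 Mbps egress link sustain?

Audio: 448 kbps = 0.448 Mbps.
Average per-viewer bitrate: 0.50×9.448 + 0.05×7.348 + 0.08×5.248 + 0.37×4.848 = 7.305 Mbps.
500 Mbps = 500.0 Mbps; 500.0 / 7.305 = 68.45 → 68.

68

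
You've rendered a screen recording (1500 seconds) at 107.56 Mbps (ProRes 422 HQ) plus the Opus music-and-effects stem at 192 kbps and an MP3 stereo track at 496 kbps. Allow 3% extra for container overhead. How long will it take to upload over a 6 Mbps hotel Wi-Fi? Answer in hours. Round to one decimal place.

7.7 hours

Audio total: 192 + 496 = 688 kbps = 0.688 Mbps.
Total bitrate: 108.248 Mbps.
File: 108.248 Mbps × 1500 s = 162372.0 Mb.
With 3% container overhead: ×1.03. → 167243.2 Mb.
At 6 Mbps: 167243.2 / 6 = 27873.9 s ≈ 7.74 hours.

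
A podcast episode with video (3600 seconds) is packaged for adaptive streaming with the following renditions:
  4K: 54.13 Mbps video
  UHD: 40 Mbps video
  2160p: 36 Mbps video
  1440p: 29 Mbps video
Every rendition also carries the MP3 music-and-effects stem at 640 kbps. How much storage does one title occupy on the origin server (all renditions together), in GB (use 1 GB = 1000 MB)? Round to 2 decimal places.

72.76 GB

Audio: 640 kbps = 0.640 Mbps.
Sum of rendition bitrates: (54.13+0.640) + (40+0.640) + (36+0.640) + (29+0.640) = 161.690 Mbps.
× 3600 s = 582,084 Mb = 72,760 MB = 72.76 GB.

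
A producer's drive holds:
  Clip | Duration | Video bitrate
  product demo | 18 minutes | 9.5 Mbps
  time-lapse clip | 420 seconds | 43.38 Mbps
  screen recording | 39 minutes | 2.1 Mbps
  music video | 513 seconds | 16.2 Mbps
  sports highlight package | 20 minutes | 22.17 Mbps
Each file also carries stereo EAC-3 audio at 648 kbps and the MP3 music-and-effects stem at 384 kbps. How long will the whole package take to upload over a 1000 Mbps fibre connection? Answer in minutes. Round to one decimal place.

1.2 minutes

Audio total: 648 + 384 = 1032 kbps = 1.032 Mbps.
product demo: 10.532 Mbps × 1080 s = 11374.6 Mb
time-lapse clip: 44.412 Mbps × 420 s = 18653.0 Mb
screen recording: 3.132 Mbps × 2340 s = 7328.9 Mb
music video: 17.232 Mbps × 513 s = 8840.0 Mb
sports highlight package: 23.202 Mbps × 1200 s = 27842.4 Mb
Total: 74038.9 Mb = 9254.9 MB.
At 1000 Mbps: 74038.9 / 1000 = 74 s ≈ 1.23 minutes.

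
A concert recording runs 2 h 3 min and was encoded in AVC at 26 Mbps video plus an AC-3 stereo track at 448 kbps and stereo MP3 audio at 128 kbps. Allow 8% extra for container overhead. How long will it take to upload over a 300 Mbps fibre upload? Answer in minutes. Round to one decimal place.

2 h 3 min = 123 min = 7380 s
Audio total: 448 + 128 = 576 kbps = 0.576 Mbps.
Total bitrate: 26.576 Mbps.
File: 26.576 Mbps × 7380 s = 196130.9 Mb.
With 8% container overhead: ×1.08. → 211821.4 Mb.
At 300 Mbps: 211821.4 / 300 = 706.1 s ≈ 11.8 minutes.

11.8 minutes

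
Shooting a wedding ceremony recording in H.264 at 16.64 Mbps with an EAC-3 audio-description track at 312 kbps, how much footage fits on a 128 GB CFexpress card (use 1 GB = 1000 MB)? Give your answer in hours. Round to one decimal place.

16.8 hours

Audio: 312 kbps = 0.312 Mbps.
Total bitrate: 16.64 + 0.312 = 16.952 Mbps.
Capacity: 128 GB = 1,024,000 Mb.
Recording time: 1,024,000 / 16.952 = 60,406 s ≈ 16.8 hours.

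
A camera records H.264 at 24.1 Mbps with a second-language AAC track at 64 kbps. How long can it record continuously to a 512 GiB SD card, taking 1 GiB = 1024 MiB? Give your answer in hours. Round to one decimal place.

Audio: 64 kbps = 0.064 Mbps.
Total bitrate: 24.1 + 0.064 = 24.164 Mbps.
Capacity: 512 GiB = 4,398,047 Mb.
Recording time: 4,398,047 / 24.164 = 182,008 s ≈ 50.6 hours.

50.6 hours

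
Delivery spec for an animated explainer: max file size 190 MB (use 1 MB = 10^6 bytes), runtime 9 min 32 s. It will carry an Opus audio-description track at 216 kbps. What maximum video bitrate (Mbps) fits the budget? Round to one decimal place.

2.4 Mbps

Budget: 190 MB = 1520.0 Mb.
9 min 32 s = 572 s
Total bitrate budget: 1520.0 Mb / 572 s = 2.657 Mbps.
Audio: 216 kbps = 0.216 Mbps.
Video: 2.657 − 0.216 = 2.441 Mbps.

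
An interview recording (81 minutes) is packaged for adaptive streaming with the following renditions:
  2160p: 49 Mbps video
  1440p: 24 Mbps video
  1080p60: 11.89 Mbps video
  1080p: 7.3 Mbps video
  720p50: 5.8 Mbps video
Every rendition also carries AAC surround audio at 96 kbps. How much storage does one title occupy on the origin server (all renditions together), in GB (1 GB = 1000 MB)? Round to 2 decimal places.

81 min = 4860 s
Audio: 96 kbps = 0.096 Mbps.
Sum of rendition bitrates: (49+0.096) + (24+0.096) + (11.89+0.096) + (7.3+0.096) + (5.8+0.096) = 98.470 Mbps.
× 4860 s = 478,564 Mb = 59,821 MB = 59.82 GB.

59.82 GB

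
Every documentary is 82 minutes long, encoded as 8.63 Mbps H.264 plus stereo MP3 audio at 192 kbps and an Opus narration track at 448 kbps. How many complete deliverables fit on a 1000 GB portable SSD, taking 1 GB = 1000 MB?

175

82 min = 4920 s
Audio total: 192 + 448 = 640 kbps = 0.640 Mbps.
Total bitrate: 9.270 Mbps.
Per item: 9.270 Mbps × 4920 s = 45,608 Mb = 5,701 MB.
Capacity: 1000 GB = 8,000,000 Mb; 175.41 items → 175 complete.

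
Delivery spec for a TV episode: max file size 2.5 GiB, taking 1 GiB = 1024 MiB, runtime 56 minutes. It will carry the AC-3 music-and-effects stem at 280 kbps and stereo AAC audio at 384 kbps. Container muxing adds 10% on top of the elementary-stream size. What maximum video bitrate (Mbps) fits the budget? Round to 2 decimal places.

5.15 Mbps

Budget: 2.5 GiB = 21474.8 Mb.
Stream payload after overhead: 21474.8 / 1.10 = 19522.6 Mb.
56 min = 3360 s
Total bitrate budget: 19522.6 Mb / 3360 s = 5.810 Mbps.
Audio total: 280 + 384 = 664 kbps = 0.664 Mbps.
Video: 5.810 − 0.664 = 5.146 Mbps.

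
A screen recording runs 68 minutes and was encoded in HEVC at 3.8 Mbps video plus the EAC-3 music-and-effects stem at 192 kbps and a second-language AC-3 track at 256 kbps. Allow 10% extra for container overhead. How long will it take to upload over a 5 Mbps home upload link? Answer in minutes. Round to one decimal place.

68 min = 4080 s
Audio total: 192 + 256 = 448 kbps = 0.448 Mbps.
Total bitrate: 4.248 Mbps.
File: 4.248 Mbps × 4080 s = 17331.8 Mb.
With 10% container overhead: ×1.10. → 19065.0 Mb.
At 5 Mbps: 19065.0 / 5 = 3813.0 s ≈ 63.6 minutes.

63.6 minutes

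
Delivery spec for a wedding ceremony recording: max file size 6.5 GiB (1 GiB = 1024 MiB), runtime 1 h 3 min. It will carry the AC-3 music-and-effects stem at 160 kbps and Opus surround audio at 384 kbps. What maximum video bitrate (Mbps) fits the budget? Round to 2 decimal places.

Budget: 6.5 GiB = 55834.6 Mb.
1 h 3 min = 63 min = 3780 s
Total bitrate budget: 55834.6 Mb / 3780 s = 14.771 Mbps.
Audio total: 160 + 384 = 544 kbps = 0.544 Mbps.
Video: 14.771 − 0.544 = 14.227 Mbps.

14.23 Mbps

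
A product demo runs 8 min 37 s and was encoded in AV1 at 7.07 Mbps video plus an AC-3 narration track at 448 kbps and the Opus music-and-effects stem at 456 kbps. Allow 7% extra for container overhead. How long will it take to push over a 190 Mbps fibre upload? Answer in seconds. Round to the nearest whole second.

23 seconds

8 min 37 s = 517 s
Audio total: 448 + 456 = 904 kbps = 0.904 Mbps.
Total bitrate: 7.974 Mbps.
File: 7.974 Mbps × 517 s = 4122.6 Mb.
With 7% container overhead: ×1.07. → 4411.1 Mb.
At 190 Mbps: 4411.1 / 190 = 23.2 s ≈ 23.2 seconds.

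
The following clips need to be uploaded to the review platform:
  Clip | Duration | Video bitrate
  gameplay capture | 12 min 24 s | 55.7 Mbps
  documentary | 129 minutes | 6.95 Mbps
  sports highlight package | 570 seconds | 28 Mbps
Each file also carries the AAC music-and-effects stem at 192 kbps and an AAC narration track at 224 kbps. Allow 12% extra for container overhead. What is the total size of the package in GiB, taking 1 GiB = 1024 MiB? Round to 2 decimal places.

14.99 GiB

Audio total: 192 + 224 = 416 kbps = 0.416 Mbps.
gameplay capture: 56.116 Mbps × 744 s × 1.12 = 46760.3 Mb
documentary: 7.366 Mbps × 7740 s × 1.12 = 63854.4 Mb
sports highlight package: 28.416 Mbps × 570 s × 1.12 = 18140.8 Mb
Total: 128755.5 Mb = 16094.4 MB.
= 14.99 GiB.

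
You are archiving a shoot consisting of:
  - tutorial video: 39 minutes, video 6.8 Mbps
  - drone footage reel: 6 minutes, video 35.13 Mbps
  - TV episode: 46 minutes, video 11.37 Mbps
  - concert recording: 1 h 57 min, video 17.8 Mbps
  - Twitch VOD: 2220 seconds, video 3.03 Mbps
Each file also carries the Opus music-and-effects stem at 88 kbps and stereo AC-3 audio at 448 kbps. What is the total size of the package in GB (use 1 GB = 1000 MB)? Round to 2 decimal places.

24.94 GB

Audio total: 88 + 448 = 536 kbps = 0.536 Mbps.
tutorial video: 7.336 Mbps × 2340 s = 17166.2 Mb
drone footage reel: 35.666 Mbps × 360 s = 12839.8 Mb
TV episode: 11.906 Mbps × 2760 s = 32860.6 Mb
concert recording: 18.336 Mbps × 7020 s = 128718.7 Mb
Twitch VOD: 3.566 Mbps × 2220 s = 7916.5 Mb
Total: 199501.8 Mb = 24937.7 MB.
= 24.94 GB.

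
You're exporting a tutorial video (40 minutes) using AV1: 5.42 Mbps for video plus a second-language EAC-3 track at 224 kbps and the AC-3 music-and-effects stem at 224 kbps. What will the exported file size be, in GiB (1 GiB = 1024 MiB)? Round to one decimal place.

40 min = 2400 s
Audio total: 224 + 224 = 448 kbps = 0.448 Mbps.
Total bitrate: 5.42 + 0.448 = 5.868 Mbps.
Stream data: 5.868 Mbps × 2400 s = 14083.2 Mb.
14,083 Mb = 1,760,400,000 bytes ÷ 1,073,741,824 = 1.640 GiB.

1.6 GiB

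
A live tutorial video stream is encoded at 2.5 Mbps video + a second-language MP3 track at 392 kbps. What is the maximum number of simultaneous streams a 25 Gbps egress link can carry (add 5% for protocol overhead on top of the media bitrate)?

Audio: 392 kbps = 0.392 Mbps.
Per-viewer media rate: 2.892 Mbps.
On the wire with 5% overhead: 3.037 Mbps.
25 Gbps = 25,000 Mbps; 25,000 / 3.037 = 8232.89 → 8232 viewers.

8232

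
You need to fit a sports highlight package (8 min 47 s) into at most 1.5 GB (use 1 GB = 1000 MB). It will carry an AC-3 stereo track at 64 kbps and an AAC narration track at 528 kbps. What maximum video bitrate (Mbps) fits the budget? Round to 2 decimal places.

Budget: 1.5 GB = 12000.0 Mb.
8 min 47 s = 527 s
Total bitrate budget: 12000.0 Mb / 527 s = 22.770 Mbps.
Audio total: 64 + 528 = 592 kbps = 0.592 Mbps.
Video: 22.770 − 0.592 = 22.178 Mbps.

22.18 Mbps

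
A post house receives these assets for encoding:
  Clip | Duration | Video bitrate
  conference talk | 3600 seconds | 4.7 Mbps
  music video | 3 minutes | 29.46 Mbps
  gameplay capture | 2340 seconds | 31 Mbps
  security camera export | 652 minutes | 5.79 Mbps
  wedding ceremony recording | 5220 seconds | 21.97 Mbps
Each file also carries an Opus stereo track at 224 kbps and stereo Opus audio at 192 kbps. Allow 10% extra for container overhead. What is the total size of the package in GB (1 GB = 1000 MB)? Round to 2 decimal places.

Audio total: 224 + 192 = 416 kbps = 0.416 Mbps.
conference talk: 5.116 Mbps × 3600 s × 1.10 = 20259.4 Mb
music video: 29.876 Mbps × 180 s × 1.10 = 5915.4 Mb
gameplay capture: 31.416 Mbps × 2340 s × 1.10 = 80864.8 Mb
security camera export: 6.206 Mbps × 39120 s × 1.10 = 267056.6 Mb
wedding ceremony recording: 22.386 Mbps × 5220 s × 1.10 = 128540.4 Mb
Total: 502636.6 Mb = 62829.6 MB.
= 62.83 GB.

62.83 GB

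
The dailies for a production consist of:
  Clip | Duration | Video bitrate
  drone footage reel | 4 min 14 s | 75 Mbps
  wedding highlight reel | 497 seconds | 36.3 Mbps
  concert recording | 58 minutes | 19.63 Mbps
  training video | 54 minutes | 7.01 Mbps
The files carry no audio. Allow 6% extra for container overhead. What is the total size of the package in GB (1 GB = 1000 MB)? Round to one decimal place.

drone footage reel: 75.000 Mbps × 254 s × 1.06 = 20193.0 Mb
wedding highlight reel: 36.300 Mbps × 497 s × 1.06 = 19123.6 Mb
concert recording: 19.630 Mbps × 3480 s × 1.06 = 72411.1 Mb
training video: 7.010 Mbps × 3240 s × 1.06 = 24075.1 Mb
Total: 135802.9 Mb = 16975.4 MB.
= 16.98 GB.

17.0 GB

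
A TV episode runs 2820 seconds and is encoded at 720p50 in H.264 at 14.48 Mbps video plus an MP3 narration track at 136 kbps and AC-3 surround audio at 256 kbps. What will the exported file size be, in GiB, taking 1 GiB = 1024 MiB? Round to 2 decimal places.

Audio total: 136 + 256 = 392 kbps = 0.392 Mbps.
Total bitrate: 14.48 + 0.392 = 14.872 Mbps.
Stream data: 14.872 Mbps × 2820 s = 41939.0 Mb.
41,939 Mb = 5,242,380,000 bytes ÷ 1,073,741,824 = 4.882 GiB.

4.88 GiB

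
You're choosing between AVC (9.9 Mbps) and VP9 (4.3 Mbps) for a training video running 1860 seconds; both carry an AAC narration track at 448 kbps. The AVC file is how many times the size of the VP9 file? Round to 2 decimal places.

2.18

Audio: 448 kbps = 0.448 Mbps.
AVC: 10.348 Mbps × 1860 s = 19247.3 Mb = 2.241 GiB.
VP9: 4.748 Mbps × 1860 s = 8831.3 Mb = 1.028 GiB.
Ratio: 2.241 / 1.028 = 2.179.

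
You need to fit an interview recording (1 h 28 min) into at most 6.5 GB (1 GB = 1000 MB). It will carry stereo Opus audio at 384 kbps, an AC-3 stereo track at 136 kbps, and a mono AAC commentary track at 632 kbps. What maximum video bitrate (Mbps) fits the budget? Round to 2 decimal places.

Budget: 6.5 GB = 52000.0 Mb.
1 h 28 min = 88 min = 5280 s
Total bitrate budget: 52000.0 Mb / 5280 s = 9.848 Mbps.
Audio total: 384 + 136 + 632 = 1152 kbps = 1.152 Mbps.
Video: 9.848 − 1.152 = 8.696 Mbps.

8.70 Mbps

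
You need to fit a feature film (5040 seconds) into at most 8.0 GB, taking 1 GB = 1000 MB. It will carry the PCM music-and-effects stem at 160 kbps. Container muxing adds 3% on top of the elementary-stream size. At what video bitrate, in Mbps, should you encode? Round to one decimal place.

Budget: 8.0 GB = 64000.0 Mb.
Stream payload after overhead: 64000.0 / 1.03 = 62135.9 Mb.
Total bitrate budget: 62135.9 Mb / 5040 s = 12.329 Mbps.
Audio: 160 kbps = 0.160 Mbps.
Video: 12.329 − 0.160 = 12.169 Mbps.

12.2 Mbps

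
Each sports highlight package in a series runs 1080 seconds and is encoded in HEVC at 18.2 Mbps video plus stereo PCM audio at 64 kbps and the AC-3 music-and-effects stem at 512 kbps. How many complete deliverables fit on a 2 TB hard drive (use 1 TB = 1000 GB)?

789

Audio total: 64 + 512 = 576 kbps = 0.576 Mbps.
Total bitrate: 18.776 Mbps.
Per item: 18.776 Mbps × 1080 s = 20,278 Mb = 2,535 MB.
Capacity: 2 TB = 16,000,000 Mb; 789.03 items → 789 complete.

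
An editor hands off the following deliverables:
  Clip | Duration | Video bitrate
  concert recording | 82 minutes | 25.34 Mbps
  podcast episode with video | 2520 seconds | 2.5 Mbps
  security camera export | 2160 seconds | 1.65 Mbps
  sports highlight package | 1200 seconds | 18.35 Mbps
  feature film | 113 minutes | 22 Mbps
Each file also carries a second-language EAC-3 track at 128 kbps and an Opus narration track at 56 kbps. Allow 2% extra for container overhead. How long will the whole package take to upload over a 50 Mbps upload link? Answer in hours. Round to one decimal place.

1.8 hours

Audio total: 128 + 56 = 184 kbps = 0.184 Mbps.
concert recording: 25.524 Mbps × 4920 s × 1.02 = 128089.6 Mb
podcast episode with video: 2.684 Mbps × 2520 s × 1.02 = 6899.0 Mb
security camera export: 1.834 Mbps × 2160 s × 1.02 = 4040.7 Mb
sports highlight package: 18.534 Mbps × 1200 s × 1.02 = 22685.6 Mb
feature film: 22.184 Mbps × 6780 s × 1.02 = 153415.7 Mb
Total: 315130.6 Mb = 39391.3 MB.
At 50 Mbps: 315130.6 / 50 = 6303 s ≈ 1.75 hours.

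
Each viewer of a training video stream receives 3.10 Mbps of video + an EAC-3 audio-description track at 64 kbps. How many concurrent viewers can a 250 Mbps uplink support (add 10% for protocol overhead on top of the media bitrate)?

71

Audio: 64 kbps = 0.064 Mbps.
Per-viewer media rate: 3.164 Mbps.
On the wire with 10% overhead: 3.480 Mbps.
250 Mbps = 250.0 Mbps; 250.0 / 3.480 = 71.83 → 71 viewers.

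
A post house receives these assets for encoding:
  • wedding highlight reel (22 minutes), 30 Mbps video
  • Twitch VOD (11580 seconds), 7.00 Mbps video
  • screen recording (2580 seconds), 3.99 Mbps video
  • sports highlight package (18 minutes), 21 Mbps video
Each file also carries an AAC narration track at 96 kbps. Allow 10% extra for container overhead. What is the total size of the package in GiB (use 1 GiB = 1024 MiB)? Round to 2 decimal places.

Audio: 96 kbps = 0.096 Mbps.
wedding highlight reel: 30.096 Mbps × 1320 s × 1.10 = 43699.4 Mb
Twitch VOD: 7.096 Mbps × 11580 s × 1.10 = 90388.8 Mb
screen recording: 4.086 Mbps × 2580 s × 1.10 = 11596.1 Mb
sports highlight package: 21.096 Mbps × 1080 s × 1.10 = 25062.0 Mb
Total: 170746.4 Mb = 21343.3 MB.
= 19.88 GiB.

19.88 GiB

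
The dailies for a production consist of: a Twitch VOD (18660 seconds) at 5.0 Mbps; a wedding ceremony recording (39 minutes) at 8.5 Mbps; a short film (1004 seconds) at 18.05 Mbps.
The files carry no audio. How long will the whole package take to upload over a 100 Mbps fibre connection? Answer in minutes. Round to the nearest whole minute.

22 minutes

Twitch VOD: 5.000 Mbps × 18660 s = 93300.0 Mb
wedding ceremony recording: 8.500 Mbps × 2340 s = 19890.0 Mb
short film: 18.050 Mbps × 1004 s = 18122.2 Mb
Total: 131312.2 Mb = 16414.0 MB.
At 100 Mbps: 131312.2 / 100 = 1313 s ≈ 21.9 minutes.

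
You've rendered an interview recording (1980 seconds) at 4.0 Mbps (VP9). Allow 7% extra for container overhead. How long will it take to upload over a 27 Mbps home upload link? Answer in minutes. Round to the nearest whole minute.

5 minutes

File: 4.000 Mbps × 1980 s = 7920.0 Mb.
With 7% container overhead: ×1.07. → 8474.4 Mb.
At 27 Mbps: 8474.4 / 27 = 313.9 s ≈ 5.23 minutes.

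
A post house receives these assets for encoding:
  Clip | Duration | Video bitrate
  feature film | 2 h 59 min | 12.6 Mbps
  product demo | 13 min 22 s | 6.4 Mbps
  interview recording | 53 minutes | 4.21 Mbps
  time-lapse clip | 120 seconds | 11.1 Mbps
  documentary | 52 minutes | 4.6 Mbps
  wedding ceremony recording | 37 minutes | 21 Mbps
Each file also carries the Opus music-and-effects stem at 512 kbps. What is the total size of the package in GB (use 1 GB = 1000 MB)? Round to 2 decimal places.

Audio: 512 kbps = 0.512 Mbps.
feature film: 13.112 Mbps × 10740 s = 140822.9 Mb
product demo: 6.912 Mbps × 802 s = 5543.4 Mb
interview recording: 4.722 Mbps × 3180 s = 15016.0 Mb
time-lapse clip: 11.612 Mbps × 120 s = 1393.4 Mb
documentary: 5.112 Mbps × 3120 s = 15949.4 Mb
wedding ceremony recording: 21.512 Mbps × 2220 s = 47756.6 Mb
Total: 226481.8 Mb = 28310.2 MB.
= 28.31 GB.

28.31 GB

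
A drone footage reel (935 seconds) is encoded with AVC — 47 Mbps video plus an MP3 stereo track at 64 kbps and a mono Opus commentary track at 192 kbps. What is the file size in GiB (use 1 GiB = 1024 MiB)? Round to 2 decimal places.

Audio total: 64 + 192 = 256 kbps = 0.256 Mbps.
Total bitrate: 47 + 0.256 = 47.256 Mbps.
Stream data: 47.256 Mbps × 935 s = 44184.4 Mb.
44,184 Mb = 5,523,045,000 bytes ÷ 1,073,741,824 = 5.144 GiB.

5.14 GiB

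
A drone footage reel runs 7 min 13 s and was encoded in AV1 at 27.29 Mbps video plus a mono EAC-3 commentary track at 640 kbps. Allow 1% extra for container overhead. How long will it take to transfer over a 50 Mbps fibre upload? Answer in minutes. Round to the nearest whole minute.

7 min 13 s = 433 s
Audio: 640 kbps = 0.640 Mbps.
Total bitrate: 27.930 Mbps.
File: 27.930 Mbps × 433 s = 12093.7 Mb.
With 1% container overhead: ×1.01. → 12214.6 Mb.
At 50 Mbps: 12214.6 / 50 = 244.3 s ≈ 4.07 minutes.

4 minutes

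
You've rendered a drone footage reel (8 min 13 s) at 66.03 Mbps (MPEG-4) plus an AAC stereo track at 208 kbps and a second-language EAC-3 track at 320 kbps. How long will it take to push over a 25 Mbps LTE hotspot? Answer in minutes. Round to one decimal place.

8 min 13 s = 493 s
Audio total: 208 + 320 = 528 kbps = 0.528 Mbps.
Total bitrate: 66.558 Mbps.
File: 66.558 Mbps × 493 s = 32813.1 Mb.
At 25 Mbps: 32813.1 / 25 = 1312.5 s ≈ 21.9 minutes.

21.9 minutes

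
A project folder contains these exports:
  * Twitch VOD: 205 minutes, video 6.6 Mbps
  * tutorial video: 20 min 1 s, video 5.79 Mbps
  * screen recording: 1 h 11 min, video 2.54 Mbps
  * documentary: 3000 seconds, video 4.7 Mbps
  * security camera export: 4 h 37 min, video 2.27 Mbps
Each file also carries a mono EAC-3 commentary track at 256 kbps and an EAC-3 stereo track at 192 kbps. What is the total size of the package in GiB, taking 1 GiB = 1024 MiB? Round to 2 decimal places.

19.50 GiB

Audio total: 256 + 192 = 448 kbps = 0.448 Mbps.
Twitch VOD: 7.048 Mbps × 12300 s = 86690.4 Mb
tutorial video: 6.238 Mbps × 1201 s = 7491.8 Mb
screen recording: 2.988 Mbps × 4260 s = 12728.9 Mb
documentary: 5.148 Mbps × 3000 s = 15444.0 Mb
security camera export: 2.718 Mbps × 16620 s = 45173.2 Mb
Total: 167528.3 Mb = 20941.0 MB.
= 19.50 GiB.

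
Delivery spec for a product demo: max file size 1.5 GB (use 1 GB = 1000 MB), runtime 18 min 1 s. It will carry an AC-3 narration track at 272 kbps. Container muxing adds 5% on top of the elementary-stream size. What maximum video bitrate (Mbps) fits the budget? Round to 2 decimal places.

10.30 Mbps

Budget: 1.5 GB = 12000.0 Mb.
Stream payload after overhead: 12000.0 / 1.05 = 11428.6 Mb.
18 min 1 s = 1081 s
Total bitrate budget: 11428.6 Mb / 1081 s = 10.572 Mbps.
Audio: 272 kbps = 0.272 Mbps.
Video: 10.572 − 0.272 = 10.300 Mbps.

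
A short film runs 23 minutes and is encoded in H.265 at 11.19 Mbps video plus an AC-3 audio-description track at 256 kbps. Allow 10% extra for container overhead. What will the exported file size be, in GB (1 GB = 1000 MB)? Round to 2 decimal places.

2.17 GB

23 min = 1380 s
Audio: 256 kbps = 0.256 Mbps.
Total bitrate: 11.19 + 0.256 = 11.446 Mbps.
Stream data: 11.446 Mbps × 1380 s = 15795.5 Mb.
With 10% container overhead: ×1.10.
17,375 Mb ÷ 8 = 2,172 MB → 2.172 GB.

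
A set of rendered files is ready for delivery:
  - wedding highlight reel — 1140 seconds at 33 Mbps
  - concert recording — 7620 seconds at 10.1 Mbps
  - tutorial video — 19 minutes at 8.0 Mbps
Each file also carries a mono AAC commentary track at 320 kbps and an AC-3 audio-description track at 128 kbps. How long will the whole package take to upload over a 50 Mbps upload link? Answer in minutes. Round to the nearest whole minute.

43 minutes

Audio total: 320 + 128 = 448 kbps = 0.448 Mbps.
wedding highlight reel: 33.448 Mbps × 1140 s = 38130.7 Mb
concert recording: 10.548 Mbps × 7620 s = 80375.8 Mb
tutorial video: 8.448 Mbps × 1140 s = 9630.7 Mb
Total: 128137.2 Mb = 16017.1 MB.
At 50 Mbps: 128137.2 / 50 = 2563 s ≈ 42.7 minutes.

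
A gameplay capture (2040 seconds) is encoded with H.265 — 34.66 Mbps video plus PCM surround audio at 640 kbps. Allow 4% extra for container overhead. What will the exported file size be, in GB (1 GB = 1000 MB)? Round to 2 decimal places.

Audio: 640 kbps = 0.640 Mbps.
Total bitrate: 34.66 + 0.640 = 35.300 Mbps.
Stream data: 35.300 Mbps × 2040 s = 72012.0 Mb.
With 4% container overhead: ×1.04.
74,892 Mb ÷ 8 = 9,362 MB → 9.362 GB.

9.36 GB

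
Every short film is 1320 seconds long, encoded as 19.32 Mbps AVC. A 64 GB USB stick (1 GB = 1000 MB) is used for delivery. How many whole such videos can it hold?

20

Per item: 19.320 Mbps × 1320 s = 25,502 Mb = 3,188 MB.
Capacity: 64 GB = 512,000 Mb; 20.08 items → 20 complete.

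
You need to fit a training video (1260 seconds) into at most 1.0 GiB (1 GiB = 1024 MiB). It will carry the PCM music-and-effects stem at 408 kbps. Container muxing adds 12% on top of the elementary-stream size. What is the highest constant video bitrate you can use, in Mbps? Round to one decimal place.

5.7 Mbps

Budget: 1.0 GiB = 8589.9 Mb.
Stream payload after overhead: 8589.9 / 1.12 = 7669.6 Mb.
Total bitrate budget: 7669.6 Mb / 1260 s = 6.087 Mbps.
Audio: 408 kbps = 0.408 Mbps.
Video: 6.087 − 0.408 = 5.679 Mbps.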